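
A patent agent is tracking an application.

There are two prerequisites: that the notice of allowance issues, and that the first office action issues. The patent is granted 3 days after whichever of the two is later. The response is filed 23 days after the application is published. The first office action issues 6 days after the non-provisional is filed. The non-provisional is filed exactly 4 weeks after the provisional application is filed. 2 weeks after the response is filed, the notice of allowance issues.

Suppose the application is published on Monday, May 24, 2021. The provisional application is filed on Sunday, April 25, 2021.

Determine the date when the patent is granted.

Saturday, July 3, 2021

The application is published: May 24, 2021.
The response is filed: May 24, 2021 + 23 days = Jun 16, 2021.
The notice of allowance issues: Jun 16, 2021 + 2 weeks = Jun 30, 2021.
The provisional application is filed: Apr 25, 2021.
The non-provisional is filed: Apr 25, 2021 + 4 weeks = May 23, 2021.
The first office action issues: May 23, 2021 + 6 days = May 29, 2021.
Both prerequisites met — the notice of allowance issues (Jun 30, 2021), the first office action issues (May 29, 2021); the later is Jun 30, 2021.
The patent is granted: Jun 30, 2021 + 3 days = Jul 3, 2021.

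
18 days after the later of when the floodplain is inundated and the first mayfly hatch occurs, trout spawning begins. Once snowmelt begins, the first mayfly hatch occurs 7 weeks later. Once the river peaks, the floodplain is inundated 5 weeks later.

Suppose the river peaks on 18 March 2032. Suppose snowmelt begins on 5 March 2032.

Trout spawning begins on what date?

The river peaks: Mar 18, 2032.
The floodplain is inundated: Mar 18, 2032 + 5 weeks = Apr 22, 2032.
Snowmelt begins: Mar 5, 2032.
The first mayfly hatch occurs: Mar 5, 2032 + 7 weeks = Apr 23, 2032.
Both prerequisites met — the floodplain is inundated (Apr 22, 2032), the first mayfly hatch occurs (Apr 23, 2032); the later is Apr 23, 2032.
Trout spawning begins: Apr 23, 2032 + 18 days = May 11, 2032.

11 May 2032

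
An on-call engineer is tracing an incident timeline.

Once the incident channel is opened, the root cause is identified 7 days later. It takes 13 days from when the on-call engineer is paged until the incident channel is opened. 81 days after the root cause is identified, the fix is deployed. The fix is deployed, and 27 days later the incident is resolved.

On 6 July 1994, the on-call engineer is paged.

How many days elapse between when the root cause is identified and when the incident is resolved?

108 days

Causal path: the root cause is identified → the fix is deployed → the incident is resolved.
Total delay along the path: 81 + 27 = 108 days.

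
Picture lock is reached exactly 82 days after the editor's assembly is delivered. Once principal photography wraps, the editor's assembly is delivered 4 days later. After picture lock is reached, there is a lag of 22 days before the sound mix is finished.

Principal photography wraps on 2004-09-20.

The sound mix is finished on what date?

Principal photography wraps: Sep 20, 2004.
The editor's assembly is delivered: Sep 20, 2004 + 4 days = Sep 24, 2004.
Picture lock is reached: Sep 24, 2004 + 82 days = Dec 15, 2004.
The sound mix is finished: Dec 15, 2004 + 22 days = Jan 6, 2005.

2005-01-06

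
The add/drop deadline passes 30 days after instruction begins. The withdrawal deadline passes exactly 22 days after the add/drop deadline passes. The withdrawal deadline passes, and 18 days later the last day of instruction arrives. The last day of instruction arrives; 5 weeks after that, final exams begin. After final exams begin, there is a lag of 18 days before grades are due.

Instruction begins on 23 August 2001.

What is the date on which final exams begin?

6 December 2001

Instruction begins: Aug 23, 2001.
The add/drop deadline passes: Aug 23, 2001 + 30 days = Sep 22, 2001.
The withdrawal deadline passes: Sep 22, 2001 + 22 days = Oct 14, 2001.
The last day of instruction arrives: Oct 14, 2001 + 18 days = Nov 1, 2001.
Final exams begin: Nov 1, 2001 + 5 weeks = Dec 6, 2001.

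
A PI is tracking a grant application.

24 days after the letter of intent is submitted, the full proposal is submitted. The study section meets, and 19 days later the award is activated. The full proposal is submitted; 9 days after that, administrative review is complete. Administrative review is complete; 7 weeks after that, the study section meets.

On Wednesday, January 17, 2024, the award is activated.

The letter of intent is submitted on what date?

Sunday, October 8, 2023

The award is activated: Jan 17, 2024.
The study section meets: Jan 17, 2024 − 19 days = Dec 29, 2023.
Administrative review is complete: Dec 29, 2023 − 7 weeks = Nov 10, 2023.
The full proposal is submitted: Nov 10, 2023 − 9 days = Nov 1, 2023.
The letter of intent is submitted: Nov 1, 2023 − 24 days = Oct 8, 2023.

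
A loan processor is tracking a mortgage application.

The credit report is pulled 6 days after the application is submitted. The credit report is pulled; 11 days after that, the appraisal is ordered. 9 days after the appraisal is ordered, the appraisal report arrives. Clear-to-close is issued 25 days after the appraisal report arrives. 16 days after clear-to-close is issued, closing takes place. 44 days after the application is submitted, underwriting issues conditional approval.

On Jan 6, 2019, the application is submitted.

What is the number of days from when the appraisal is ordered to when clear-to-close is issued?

34 days

Causal path: the appraisal is ordered → the appraisal report arrives → clear-to-close is issued.
Total delay along the path: 9 + 25 = 34 days.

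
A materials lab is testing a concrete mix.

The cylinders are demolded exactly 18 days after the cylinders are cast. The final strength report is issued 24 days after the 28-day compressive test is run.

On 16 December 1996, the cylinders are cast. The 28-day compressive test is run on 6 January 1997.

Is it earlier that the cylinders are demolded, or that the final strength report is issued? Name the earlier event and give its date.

The cylinders are demolded — 3 January 1997

The cylinders are cast: Dec 16, 1996.
The cylinders are demolded: Dec 16, 1996 + 18 days = Jan 3, 1997.
The 28-day compressive test is run: Jan 6, 1997.
The final strength report is issued: Jan 6, 1997 + 24 days = Jan 30, 1997.
Comparing: the cylinders are demolded on Jan 3, 1997 vs the final strength report is issued on Jan 30, 1997. Earlier: the cylinders are demolded.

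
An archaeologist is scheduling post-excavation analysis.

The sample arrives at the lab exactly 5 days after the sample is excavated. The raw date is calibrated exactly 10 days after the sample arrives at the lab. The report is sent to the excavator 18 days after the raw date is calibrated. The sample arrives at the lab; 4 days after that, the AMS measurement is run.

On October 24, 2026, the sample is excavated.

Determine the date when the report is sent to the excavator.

November 26, 2026

The sample is excavated: Oct 24, 2026.
The sample arrives at the lab: Oct 24, 2026 + 5 days = Oct 29, 2026.
The raw date is calibrated: Oct 29, 2026 + 10 days = Nov 8, 2026.
The report is sent to the excavator: Nov 8, 2026 + 18 days = Nov 26, 2026.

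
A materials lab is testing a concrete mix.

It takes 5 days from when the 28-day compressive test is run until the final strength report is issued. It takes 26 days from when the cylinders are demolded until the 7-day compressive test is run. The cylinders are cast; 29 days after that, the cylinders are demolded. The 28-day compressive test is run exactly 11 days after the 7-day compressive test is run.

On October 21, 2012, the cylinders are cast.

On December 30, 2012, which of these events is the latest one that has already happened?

The cylinders are cast: Oct 21, 2012.
The cylinders are demolded: Oct 21, 2012 + 29 days = Nov 19, 2012.
The 7-day compressive test is run: Nov 19, 2012 + 26 days = Dec 15, 2012.
The 28-day compressive test is run: Dec 15, 2012 + 11 days = Dec 26, 2012.
The final strength report is issued: Dec 26, 2012 + 5 days = Dec 31, 2012.
Dec 30, 2012 falls between when the 28-day compressive test is run (Dec 26, 2012) and when the final strength report is issued (Dec 31, 2012).

The 28-day compressive test is run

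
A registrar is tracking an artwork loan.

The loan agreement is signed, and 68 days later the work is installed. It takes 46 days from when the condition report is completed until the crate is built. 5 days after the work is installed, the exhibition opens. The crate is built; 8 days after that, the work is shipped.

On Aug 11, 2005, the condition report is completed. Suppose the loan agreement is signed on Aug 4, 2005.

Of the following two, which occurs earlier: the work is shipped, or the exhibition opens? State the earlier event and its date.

The work is shipped — Oct 4, 2005

The condition report is completed: Aug 11, 2005.
The crate is built: Aug 11, 2005 + 46 days = Sep 26, 2005.
The work is shipped: Sep 26, 2005 + 8 days = Oct 4, 2005.
The loan agreement is signed: Aug 4, 2005.
The work is installed: Aug 4, 2005 + 68 days = Oct 11, 2005.
The exhibition opens: Oct 11, 2005 + 5 days = Oct 16, 2005.
Comparing: the work is shipped on Oct 4, 2005 vs the exhibition opens on Oct 16, 2005. Earlier: the work is shipped.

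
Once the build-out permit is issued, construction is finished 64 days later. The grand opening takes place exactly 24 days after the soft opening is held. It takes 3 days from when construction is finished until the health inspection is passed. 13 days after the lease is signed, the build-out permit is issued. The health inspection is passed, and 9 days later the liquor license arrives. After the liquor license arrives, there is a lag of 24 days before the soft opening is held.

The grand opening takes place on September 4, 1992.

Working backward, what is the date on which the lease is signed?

April 20, 1992

The grand opening takes place: Sep 4, 1992.
The soft opening is held: Sep 4, 1992 − 24 days = Aug 11, 1992.
The liquor license arrives: Aug 11, 1992 − 24 days = Jul 18, 1992.
The health inspection is passed: Jul 18, 1992 − 9 days = Jul 9, 1992.
Construction is finished: Jul 9, 1992 − 3 days = Jul 6, 1992.
The build-out permit is issued: Jul 6, 1992 − 64 days = May 3, 1992.
The lease is signed: May 3, 1992 − 13 days = Apr 20, 1992.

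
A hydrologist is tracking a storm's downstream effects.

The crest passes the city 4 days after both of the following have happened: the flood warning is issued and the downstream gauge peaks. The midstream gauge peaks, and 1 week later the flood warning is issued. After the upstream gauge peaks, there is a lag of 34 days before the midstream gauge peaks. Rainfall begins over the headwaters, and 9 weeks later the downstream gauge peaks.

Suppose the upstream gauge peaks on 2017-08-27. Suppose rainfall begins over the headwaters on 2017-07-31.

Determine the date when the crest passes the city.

2017-10-11

The upstream gauge peaks: Aug 27, 2017.
The midstream gauge peaks: Aug 27, 2017 + 34 days = Sep 30, 2017.
The flood warning is issued: Sep 30, 2017 + 1 week = Oct 7, 2017.
Rainfall begins over the headwaters: Jul 31, 2017.
The downstream gauge peaks: Jul 31, 2017 + 9 weeks = Oct 2, 2017.
Both prerequisites met — the flood warning is issued (Oct 7, 2017), the downstream gauge peaks (Oct 2, 2017); the later is Oct 7, 2017.
The crest passes the city: Oct 7, 2017 + 4 days = Oct 11, 2017.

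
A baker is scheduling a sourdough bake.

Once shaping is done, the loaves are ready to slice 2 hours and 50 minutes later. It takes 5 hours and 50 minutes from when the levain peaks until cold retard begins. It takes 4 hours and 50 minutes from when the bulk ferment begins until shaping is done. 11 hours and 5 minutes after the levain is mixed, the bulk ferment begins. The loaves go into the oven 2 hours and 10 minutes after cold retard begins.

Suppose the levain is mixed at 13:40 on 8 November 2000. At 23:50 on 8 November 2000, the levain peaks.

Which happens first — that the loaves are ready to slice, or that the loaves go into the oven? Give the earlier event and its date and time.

The loaves go into the oven — 07:50 on 9 November 2000

The levain is mixed: 13:40 Nov 8, 2000.
The bulk ferment begins: 13:40 Nov 8, 2000 + 11h05m = 00:45 Nov 9, 2000.
Shaping is done: 00:45 Nov 9, 2000 + 4h50m = 05:35 Nov 9, 2000.
The loaves are ready to slice: 05:35 Nov 9, 2000 + 2h50m = 08:25 Nov 9, 2000.
The levain peaks: 23:50 Nov 8, 2000.
Cold retard begins: 23:50 Nov 8, 2000 + 5h50m = 05:40 Nov 9, 2000.
The loaves go into the oven: 05:40 Nov 9, 2000 + 2h10m = 07:50 Nov 9, 2000.
Comparing: the loaves are ready to slice at 08:25 Nov 9, 2000 vs the loaves go into the oven at 07:50 Nov 9, 2000. Earlier: the loaves go into the oven.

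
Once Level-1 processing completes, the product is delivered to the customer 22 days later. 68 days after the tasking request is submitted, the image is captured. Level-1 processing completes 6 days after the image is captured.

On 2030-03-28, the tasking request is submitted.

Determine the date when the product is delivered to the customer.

2030-07-02

The tasking request is submitted: Mar 28, 2030.
The image is captured: Mar 28, 2030 + 68 days = Jun 4, 2030.
Level-1 processing completes: Jun 4, 2030 + 6 days = Jun 10, 2030.
The product is delivered to the customer: Jun 10, 2030 + 22 days = Jul 2, 2030.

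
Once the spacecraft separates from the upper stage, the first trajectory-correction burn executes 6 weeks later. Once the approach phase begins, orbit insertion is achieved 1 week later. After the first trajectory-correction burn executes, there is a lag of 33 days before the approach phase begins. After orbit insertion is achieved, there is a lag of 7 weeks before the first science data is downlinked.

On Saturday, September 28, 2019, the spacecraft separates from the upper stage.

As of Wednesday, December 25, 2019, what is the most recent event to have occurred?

Orbit insertion is achieved

The spacecraft separates from the upper stage: Sep 28, 2019.
The first trajectory-correction burn executes: Sep 28, 2019 + 6 weeks = Nov 9, 2019.
The approach phase begins: Nov 9, 2019 + 33 days = Dec 12, 2019.
Orbit insertion is achieved: Dec 12, 2019 + 1 week = Dec 19, 2019.
The first science data is downlinked: Dec 19, 2019 + 7 weeks = Feb 6, 2020.
Dec 25, 2019 falls between when orbit insertion is achieved (Dec 19, 2019) and when the first science data is downlinked (Feb 6, 2020).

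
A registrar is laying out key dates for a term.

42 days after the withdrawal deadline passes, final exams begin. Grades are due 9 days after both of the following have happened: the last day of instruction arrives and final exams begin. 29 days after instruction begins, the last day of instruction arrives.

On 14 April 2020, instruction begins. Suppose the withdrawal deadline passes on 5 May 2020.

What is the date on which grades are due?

25 June 2020

Instruction begins: Apr 14, 2020.
The last day of instruction arrives: Apr 14, 2020 + 29 days = May 13, 2020.
The withdrawal deadline passes: May 5, 2020.
Final exams begin: May 5, 2020 + 42 days = Jun 16, 2020.
Both prerequisites met — the last day of instruction arrives (May 13, 2020), final exams begin (Jun 16, 2020); the later is Jun 16, 2020.
Grades are due: Jun 16, 2020 + 9 days = Jun 25, 2020.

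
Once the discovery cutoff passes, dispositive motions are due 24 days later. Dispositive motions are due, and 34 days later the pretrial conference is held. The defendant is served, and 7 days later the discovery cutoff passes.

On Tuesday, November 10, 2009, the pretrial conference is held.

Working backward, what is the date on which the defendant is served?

Sunday, September 6, 2009

The pretrial conference is held: Nov 10, 2009.
Dispositive motions are due: Nov 10, 2009 − 34 days = Oct 7, 2009.
The discovery cutoff passes: Oct 7, 2009 − 24 days = Sep 13, 2009.
The defendant is served: Sep 13, 2009 − 7 days = Sep 6, 2009.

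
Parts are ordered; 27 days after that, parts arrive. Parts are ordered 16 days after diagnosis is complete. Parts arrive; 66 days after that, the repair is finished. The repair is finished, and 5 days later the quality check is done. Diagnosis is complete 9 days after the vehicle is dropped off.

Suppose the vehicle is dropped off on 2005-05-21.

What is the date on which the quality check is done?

The vehicle is dropped off: May 21, 2005.
Diagnosis is complete: May 21, 2005 + 9 days = May 30, 2005.
Parts are ordered: May 30, 2005 + 16 days = Jun 15, 2005.
Parts arrive: Jun 15, 2005 + 27 days = Jul 12, 2005.
The repair is finished: Jul 12, 2005 + 66 days = Sep 16, 2005.
The quality check is done: Sep 16, 2005 + 5 days = Sep 21, 2005.

2005-09-21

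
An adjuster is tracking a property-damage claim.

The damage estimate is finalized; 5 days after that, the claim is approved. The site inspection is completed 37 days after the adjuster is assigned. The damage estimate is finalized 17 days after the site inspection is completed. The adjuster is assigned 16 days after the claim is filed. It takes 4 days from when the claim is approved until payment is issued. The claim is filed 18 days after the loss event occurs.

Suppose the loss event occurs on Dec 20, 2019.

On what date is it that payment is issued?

Mar 26, 2020

The loss event occurs: Dec 20, 2019.
The claim is filed: Dec 20, 2019 + 18 days = Jan 7, 2020.
The adjuster is assigned: Jan 7, 2020 + 16 days = Jan 23, 2020.
The site inspection is completed: Jan 23, 2020 + 37 days = Feb 29, 2020.
The damage estimate is finalized: Feb 29, 2020 + 17 days = Mar 17, 2020.
The claim is approved: Mar 17, 2020 + 5 days = Mar 22, 2020.
Payment is issued: Mar 22, 2020 + 4 days = Mar 26, 2020.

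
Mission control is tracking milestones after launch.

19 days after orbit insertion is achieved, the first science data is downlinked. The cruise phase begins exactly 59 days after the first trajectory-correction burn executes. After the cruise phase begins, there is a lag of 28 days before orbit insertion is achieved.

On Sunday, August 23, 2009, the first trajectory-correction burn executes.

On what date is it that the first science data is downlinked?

The first trajectory-correction burn executes: Aug 23, 2009.
The cruise phase begins: Aug 23, 2009 + 59 days = Oct 21, 2009.
Orbit insertion is achieved: Oct 21, 2009 + 28 days = Nov 18, 2009.
The first science data is downlinked: Nov 18, 2009 + 19 days = Dec 7, 2009.

Monday, December 7, 2009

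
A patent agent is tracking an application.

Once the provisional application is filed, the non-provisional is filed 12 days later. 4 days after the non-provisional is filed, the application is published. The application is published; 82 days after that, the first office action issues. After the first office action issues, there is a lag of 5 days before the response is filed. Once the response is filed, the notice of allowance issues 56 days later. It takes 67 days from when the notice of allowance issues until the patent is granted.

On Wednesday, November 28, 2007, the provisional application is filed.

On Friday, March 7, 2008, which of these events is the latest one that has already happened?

The provisional application is filed: Nov 28, 2007.
The non-provisional is filed: Nov 28, 2007 + 12 days = Dec 10, 2007.
The application is published: Dec 10, 2007 + 4 days = Dec 14, 2007.
The first office action issues: Dec 14, 2007 + 82 days = Mar 5, 2008.
The response is filed: Mar 5, 2008 + 5 days = Mar 10, 2008.
The notice of allowance issues: Mar 10, 2008 + 56 days = May 5, 2008.
The patent is granted: May 5, 2008 + 67 days = Jul 11, 2008.
Mar 7, 2008 falls between when the first office action issues (Mar 5, 2008) and when the response is filed (Mar 10, 2008).

The first office action issues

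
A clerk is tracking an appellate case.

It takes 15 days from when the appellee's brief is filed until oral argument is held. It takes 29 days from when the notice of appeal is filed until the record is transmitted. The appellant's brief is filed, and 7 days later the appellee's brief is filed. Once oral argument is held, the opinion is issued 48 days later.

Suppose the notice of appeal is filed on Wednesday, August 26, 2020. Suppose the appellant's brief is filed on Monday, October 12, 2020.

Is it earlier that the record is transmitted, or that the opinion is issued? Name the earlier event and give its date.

The notice of appeal is filed: Aug 26, 2020.
The record is transmitted: Aug 26, 2020 + 29 days = Sep 24, 2020.
The appellant's brief is filed: Oct 12, 2020.
The appellee's brief is filed: Oct 12, 2020 + 7 days = Oct 19, 2020.
Oral argument is held: Oct 19, 2020 + 15 days = Nov 3, 2020.
The opinion is issued: Nov 3, 2020 + 48 days = Dec 21, 2020.
Comparing: the record is transmitted on Sep 24, 2020 vs the opinion is issued on Dec 21, 2020. Earlier: the record is transmitted.

The record is transmitted — Thursday, September 24, 2020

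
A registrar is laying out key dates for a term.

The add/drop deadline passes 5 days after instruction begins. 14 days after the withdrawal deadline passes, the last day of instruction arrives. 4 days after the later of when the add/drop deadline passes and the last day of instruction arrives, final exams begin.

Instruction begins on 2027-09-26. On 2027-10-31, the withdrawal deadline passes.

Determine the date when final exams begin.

2027-11-18

Instruction begins: Sep 26, 2027.
The add/drop deadline passes: Sep 26, 2027 + 5 days = Oct 1, 2027.
The withdrawal deadline passes: Oct 31, 2027.
The last day of instruction arrives: Oct 31, 2027 + 14 days = Nov 14, 2027.
Both prerequisites met — the add/drop deadline passes (Oct 1, 2027), the last day of instruction arrives (Nov 14, 2027); the later is Nov 14, 2027.
Final exams begin: Nov 14, 2027 + 4 days = Nov 18, 2027.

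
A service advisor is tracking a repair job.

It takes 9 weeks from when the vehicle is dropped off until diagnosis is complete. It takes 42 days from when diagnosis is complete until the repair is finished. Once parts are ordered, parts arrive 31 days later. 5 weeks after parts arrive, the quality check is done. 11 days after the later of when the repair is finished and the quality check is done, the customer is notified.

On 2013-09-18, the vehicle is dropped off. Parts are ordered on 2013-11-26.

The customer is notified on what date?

2014-02-11

The vehicle is dropped off: Sep 18, 2013.
Diagnosis is complete: Sep 18, 2013 + 9 weeks = Nov 20, 2013.
The repair is finished: Nov 20, 2013 + 42 days = Jan 1, 2014.
Parts are ordered: Nov 26, 2013.
Parts arrive: Nov 26, 2013 + 31 days = Dec 27, 2013.
The quality check is done: Dec 27, 2013 + 5 weeks = Jan 31, 2014.
Both prerequisites met — the repair is finished (Jan 1, 2014), the quality check is done (Jan 31, 2014); the later is Jan 31, 2014.
The customer is notified: Jan 31, 2014 + 11 days = Feb 11, 2014.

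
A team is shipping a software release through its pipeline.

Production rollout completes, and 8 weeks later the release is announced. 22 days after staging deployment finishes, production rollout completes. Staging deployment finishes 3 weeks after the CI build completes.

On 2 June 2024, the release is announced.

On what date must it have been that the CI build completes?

The release is announced: Jun 2, 2024.
Production rollout completes: Jun 2, 2024 − 8 weeks = Apr 7, 2024.
Staging deployment finishes: Apr 7, 2024 − 22 days = Mar 16, 2024.
The CI build completes: Mar 16, 2024 − 3 weeks = Feb 24, 2024.

24 February 2024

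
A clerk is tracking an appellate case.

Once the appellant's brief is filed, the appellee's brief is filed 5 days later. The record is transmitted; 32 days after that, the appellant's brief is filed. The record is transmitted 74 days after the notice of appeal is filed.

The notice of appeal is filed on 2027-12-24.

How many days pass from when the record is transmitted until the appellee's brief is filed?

Causal path: the record is transmitted → the appellant's brief is filed → the appellee's brief is filed.
Total delay along the path: 32 + 5 = 37 days.

37 days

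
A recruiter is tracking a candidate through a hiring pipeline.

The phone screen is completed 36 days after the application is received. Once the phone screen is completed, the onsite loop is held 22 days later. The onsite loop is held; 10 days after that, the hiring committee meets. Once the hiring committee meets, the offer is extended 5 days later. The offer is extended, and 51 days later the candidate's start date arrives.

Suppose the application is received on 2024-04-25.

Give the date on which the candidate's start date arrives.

2024-08-27

The application is received: Apr 25, 2024.
The phone screen is completed: Apr 25, 2024 + 36 days = May 31, 2024.
The onsite loop is held: May 31, 2024 + 22 days = Jun 22, 2024.
The hiring committee meets: Jun 22, 2024 + 10 days = Jul 2, 2024.
The offer is extended: Jul 2, 2024 + 5 days = Jul 7, 2024.
The candidate's start date arrives: Jul 7, 2024 + 51 days = Aug 27, 2024.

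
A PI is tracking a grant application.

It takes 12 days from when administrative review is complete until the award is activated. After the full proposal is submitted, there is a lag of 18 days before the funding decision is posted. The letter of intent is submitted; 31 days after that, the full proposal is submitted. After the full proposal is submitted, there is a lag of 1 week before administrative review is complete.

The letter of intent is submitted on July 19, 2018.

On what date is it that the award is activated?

The letter of intent is submitted: Jul 19, 2018.
The full proposal is submitted: Jul 19, 2018 + 31 days = Aug 19, 2018.
Administrative review is complete: Aug 19, 2018 + 1 week = Aug 26, 2018.
The award is activated: Aug 26, 2018 + 12 days = Sep 7, 2018.

September 7, 2018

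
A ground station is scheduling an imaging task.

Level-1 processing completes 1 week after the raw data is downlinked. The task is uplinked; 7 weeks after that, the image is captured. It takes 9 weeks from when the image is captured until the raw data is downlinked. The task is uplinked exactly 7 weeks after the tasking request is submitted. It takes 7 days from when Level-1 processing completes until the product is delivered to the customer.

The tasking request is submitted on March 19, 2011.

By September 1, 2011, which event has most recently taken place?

The tasking request is submitted: Mar 19, 2011.
The task is uplinked: Mar 19, 2011 + 7 weeks = May 7, 2011.
The image is captured: May 7, 2011 + 7 weeks = Jun 25, 2011.
The raw data is downlinked: Jun 25, 2011 + 9 weeks = Aug 27, 2011.
Level-1 processing completes: Aug 27, 2011 + 1 week = Sep 3, 2011.
The product is delivered to the customer: Sep 3, 2011 + 7 days = Sep 10, 2011.
Sep 1, 2011 falls between when the raw data is downlinked (Aug 27, 2011) and when Level-1 processing completes (Sep 3, 2011).

The raw data is downlinked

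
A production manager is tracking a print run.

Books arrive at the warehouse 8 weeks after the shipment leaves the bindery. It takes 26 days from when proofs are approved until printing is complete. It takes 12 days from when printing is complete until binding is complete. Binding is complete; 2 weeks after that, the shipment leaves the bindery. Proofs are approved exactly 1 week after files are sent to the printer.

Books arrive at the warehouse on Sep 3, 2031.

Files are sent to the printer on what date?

Books arrive at the warehouse: Sep 3, 2031.
The shipment leaves the bindery: Sep 3, 2031 − 8 weeks = Jul 9, 2031.
Binding is complete: Jul 9, 2031 − 2 weeks = Jun 25, 2031.
Printing is complete: Jun 25, 2031 − 12 days = Jun 13, 2031.
Proofs are approved: Jun 13, 2031 − 26 days = May 18, 2031.
Files are sent to the printer: May 18, 2031 − 1 week = May 11, 2031.

May 11, 2031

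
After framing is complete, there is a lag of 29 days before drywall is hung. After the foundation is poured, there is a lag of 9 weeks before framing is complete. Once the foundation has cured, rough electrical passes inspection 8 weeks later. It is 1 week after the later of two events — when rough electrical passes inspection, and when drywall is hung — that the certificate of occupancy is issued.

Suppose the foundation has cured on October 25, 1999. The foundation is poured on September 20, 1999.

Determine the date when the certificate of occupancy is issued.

December 28, 1999

The foundation has cured: Oct 25, 1999.
Rough electrical passes inspection: Oct 25, 1999 + 8 weeks = Dec 20, 1999.
The foundation is poured: Sep 20, 1999.
Framing is complete: Sep 20, 1999 + 9 weeks = Nov 22, 1999.
Drywall is hung: Nov 22, 1999 + 29 days = Dec 21, 1999.
Both prerequisites met — rough electrical passes inspection (Dec 20, 1999), drywall is hung (Dec 21, 1999); the later is Dec 21, 1999.
The certificate of occupancy is issued: Dec 21, 1999 + 1 week = Dec 28, 1999.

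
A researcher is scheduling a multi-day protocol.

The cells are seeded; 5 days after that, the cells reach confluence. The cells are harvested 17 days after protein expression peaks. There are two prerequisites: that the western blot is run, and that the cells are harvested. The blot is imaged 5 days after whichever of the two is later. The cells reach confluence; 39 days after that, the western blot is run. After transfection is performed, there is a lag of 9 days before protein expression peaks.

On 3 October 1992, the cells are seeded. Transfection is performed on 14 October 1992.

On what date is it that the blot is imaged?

21 November 1992

The cells are seeded: Oct 3, 1992.
The cells reach confluence: Oct 3, 1992 + 5 days = Oct 8, 1992.
The western blot is run: Oct 8, 1992 + 39 days = Nov 16, 1992.
Transfection is performed: Oct 14, 1992.
Protein expression peaks: Oct 14, 1992 + 9 days = Oct 23, 1992.
The cells are harvested: Oct 23, 1992 + 17 days = Nov 9, 1992.
Both prerequisites met — the western blot is run (Nov 16, 1992), the cells are harvested (Nov 9, 1992); the later is Nov 16, 1992.
The blot is imaged: Nov 16, 1992 + 5 days = Nov 21, 1992.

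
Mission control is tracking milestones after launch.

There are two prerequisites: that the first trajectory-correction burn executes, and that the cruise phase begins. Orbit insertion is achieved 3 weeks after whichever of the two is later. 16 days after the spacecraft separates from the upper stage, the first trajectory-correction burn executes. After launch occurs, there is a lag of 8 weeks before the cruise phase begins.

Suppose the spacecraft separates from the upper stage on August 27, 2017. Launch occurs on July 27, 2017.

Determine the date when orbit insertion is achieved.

The spacecraft separates from the upper stage: Aug 27, 2017.
The first trajectory-correction burn executes: Aug 27, 2017 + 16 days = Sep 12, 2017.
Launch occurs: Jul 27, 2017.
The cruise phase begins: Jul 27, 2017 + 8 weeks = Sep 21, 2017.
Both prerequisites met — the first trajectory-correction burn executes (Sep 12, 2017), the cruise phase begins (Sep 21, 2017); the later is Sep 21, 2017.
Orbit insertion is achieved: Sep 21, 2017 + 3 weeks = Oct 12, 2017.

October 12, 2017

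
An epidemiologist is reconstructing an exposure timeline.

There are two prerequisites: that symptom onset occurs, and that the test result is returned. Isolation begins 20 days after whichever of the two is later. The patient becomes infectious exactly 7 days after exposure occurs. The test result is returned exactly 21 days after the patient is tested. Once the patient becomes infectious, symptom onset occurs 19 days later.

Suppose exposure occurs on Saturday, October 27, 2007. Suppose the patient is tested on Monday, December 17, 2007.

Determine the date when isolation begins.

Sunday, January 27, 2008

Exposure occurs: Oct 27, 2007.
The patient becomes infectious: Oct 27, 2007 + 7 days = Nov 3, 2007.
Symptom onset occurs: Nov 3, 2007 + 19 days = Nov 22, 2007.
The patient is tested: Dec 17, 2007.
The test result is returned: Dec 17, 2007 + 21 days = Jan 7, 2008.
Both prerequisites met — symptom onset occurs (Nov 22, 2007), the test result is returned (Jan 7, 2008); the later is Jan 7, 2008.
Isolation begins: Jan 7, 2008 + 20 days = Jan 27, 2008.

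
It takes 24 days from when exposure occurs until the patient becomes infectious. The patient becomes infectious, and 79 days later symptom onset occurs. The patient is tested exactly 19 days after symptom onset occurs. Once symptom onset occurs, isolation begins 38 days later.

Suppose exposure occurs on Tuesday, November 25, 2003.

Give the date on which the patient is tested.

Friday, March 26, 2004

Exposure occurs: Nov 25, 2003.
The patient becomes infectious: Nov 25, 2003 + 24 days = Dec 19, 2003.
Symptom onset occurs: Dec 19, 2003 + 79 days = Mar 7, 2004.
The patient is tested: Mar 7, 2004 + 19 days = Mar 26, 2004.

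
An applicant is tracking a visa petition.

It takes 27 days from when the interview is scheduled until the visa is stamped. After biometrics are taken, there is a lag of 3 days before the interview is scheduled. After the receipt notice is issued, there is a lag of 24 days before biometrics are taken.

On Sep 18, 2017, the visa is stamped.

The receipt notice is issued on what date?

Jul 26, 2017

The visa is stamped: Sep 18, 2017.
The interview is scheduled: Sep 18, 2017 − 27 days = Aug 22, 2017.
Biometrics are taken: Aug 22, 2017 − 3 days = Aug 19, 2017.
The receipt notice is issued: Aug 19, 2017 − 24 days = Jul 26, 2017.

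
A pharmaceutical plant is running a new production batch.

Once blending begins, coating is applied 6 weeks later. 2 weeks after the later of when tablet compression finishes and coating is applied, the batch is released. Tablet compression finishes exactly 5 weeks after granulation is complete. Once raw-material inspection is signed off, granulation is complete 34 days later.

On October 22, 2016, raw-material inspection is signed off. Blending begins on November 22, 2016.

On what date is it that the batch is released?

Raw-material inspection is signed off: Oct 22, 2016.
Granulation is complete: Oct 22, 2016 + 34 days = Nov 25, 2016.
Tablet compression finishes: Nov 25, 2016 + 5 weeks = Dec 30, 2016.
Blending begins: Nov 22, 2016.
Coating is applied: Nov 22, 2016 + 6 weeks = Jan 3, 2017.
Both prerequisites met — tablet compression finishes (Dec 30, 2016), coating is applied (Jan 3, 2017); the later is Jan 3, 2017.
The batch is released: Jan 3, 2017 + 2 weeks = Jan 17, 2017.

January 17, 2017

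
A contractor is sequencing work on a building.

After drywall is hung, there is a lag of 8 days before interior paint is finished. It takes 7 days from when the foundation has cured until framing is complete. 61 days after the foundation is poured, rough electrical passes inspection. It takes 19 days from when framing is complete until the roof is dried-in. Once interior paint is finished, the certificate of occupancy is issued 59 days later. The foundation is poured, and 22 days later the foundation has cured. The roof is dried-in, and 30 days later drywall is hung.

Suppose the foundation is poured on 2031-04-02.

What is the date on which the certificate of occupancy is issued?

The foundation is poured: Apr 2, 2031.
The foundation has cured: Apr 2, 2031 + 22 days = Apr 24, 2031.
Framing is complete: Apr 24, 2031 + 7 days = May 1, 2031.
The roof is dried-in: May 1, 2031 + 19 days = May 20, 2031.
Drywall is hung: May 20, 2031 + 30 days = Jun 19, 2031.
Interior paint is finished: Jun 19, 2031 + 8 days = Jun 27, 2031.
The certificate of occupancy is issued: Jun 27, 2031 + 59 days = Aug 25, 2031.

2031-08-25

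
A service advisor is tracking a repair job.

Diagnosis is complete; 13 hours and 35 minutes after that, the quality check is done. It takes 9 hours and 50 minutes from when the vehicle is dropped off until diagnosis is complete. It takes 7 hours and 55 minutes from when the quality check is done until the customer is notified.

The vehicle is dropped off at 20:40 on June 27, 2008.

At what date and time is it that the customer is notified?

The vehicle is dropped off: 20:40 Jun 27, 2008.
Diagnosis is complete: 20:40 Jun 27, 2008 + 9h50m = 06:30 Jun 28, 2008.
The quality check is done: 06:30 Jun 28, 2008 + 13h35m = 20:05 Jun 28, 2008.
The customer is notified: 20:05 Jun 28, 2008 + 7h55m = 04:00 Jun 29, 2008.

04:00 on June 29, 2008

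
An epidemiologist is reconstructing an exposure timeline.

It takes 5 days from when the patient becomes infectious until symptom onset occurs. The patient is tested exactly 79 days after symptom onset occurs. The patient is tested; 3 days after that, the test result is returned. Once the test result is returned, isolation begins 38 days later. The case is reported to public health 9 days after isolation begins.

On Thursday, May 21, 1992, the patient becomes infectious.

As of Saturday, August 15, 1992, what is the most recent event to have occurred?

The patient becomes infectious: May 21, 1992.
Symptom onset occurs: May 21, 1992 + 5 days = May 26, 1992.
The patient is tested: May 26, 1992 + 79 days = Aug 13, 1992.
The test result is returned: Aug 13, 1992 + 3 days = Aug 16, 1992.
Isolation begins: Aug 16, 1992 + 38 days = Sep 23, 1992.
The case is reported to public health: Sep 23, 1992 + 9 days = Oct 2, 1992.
Aug 15, 1992 falls between when the patient is tested (Aug 13, 1992) and when the test result is returned (Aug 16, 1992).

The patient is tested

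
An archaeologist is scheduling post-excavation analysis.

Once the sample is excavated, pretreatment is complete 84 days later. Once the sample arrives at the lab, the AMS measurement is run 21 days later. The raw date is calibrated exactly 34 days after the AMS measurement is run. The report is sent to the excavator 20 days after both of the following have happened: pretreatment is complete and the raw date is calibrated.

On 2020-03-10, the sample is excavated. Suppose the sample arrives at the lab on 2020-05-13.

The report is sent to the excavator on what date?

2020-07-27

The sample is excavated: Mar 10, 2020.
Pretreatment is complete: Mar 10, 2020 + 84 days = Jun 2, 2020.
The sample arrives at the lab: May 13, 2020.
The AMS measurement is run: May 13, 2020 + 21 days = Jun 3, 2020.
The raw date is calibrated: Jun 3, 2020 + 34 days = Jul 7, 2020.
Both prerequisites met — pretreatment is complete (Jun 2, 2020), the raw date is calibrated (Jul 7, 2020); the later is Jul 7, 2020.
The report is sent to the excavator: Jul 7, 2020 + 20 days = Jul 27, 2020.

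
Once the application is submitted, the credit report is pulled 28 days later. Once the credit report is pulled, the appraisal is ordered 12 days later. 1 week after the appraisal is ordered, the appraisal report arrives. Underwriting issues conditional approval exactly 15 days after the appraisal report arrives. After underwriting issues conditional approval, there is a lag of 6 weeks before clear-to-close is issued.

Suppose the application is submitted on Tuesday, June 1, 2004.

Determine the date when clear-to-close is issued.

Monday, September 13, 2004

The application is submitted: Jun 1, 2004.
The credit report is pulled: Jun 1, 2004 + 28 days = Jun 29, 2004.
The appraisal is ordered: Jun 29, 2004 + 12 days = Jul 11, 2004.
The appraisal report arrives: Jul 11, 2004 + 1 week = Jul 18, 2004.
Underwriting issues conditional approval: Jul 18, 2004 + 15 days = Aug 2, 2004.
Clear-to-close is issued: Aug 2, 2004 + 6 weeks = Sep 13, 2004.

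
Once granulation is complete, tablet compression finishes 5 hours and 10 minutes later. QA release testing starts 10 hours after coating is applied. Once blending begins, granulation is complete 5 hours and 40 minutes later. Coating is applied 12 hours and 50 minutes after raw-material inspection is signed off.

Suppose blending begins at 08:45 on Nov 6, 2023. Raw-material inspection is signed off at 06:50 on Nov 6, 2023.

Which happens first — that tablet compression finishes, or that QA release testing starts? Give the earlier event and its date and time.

Tablet compression finishes — 19:35 on Nov 6, 2023

Blending begins: 08:45 Nov 6, 2023.
Granulation is complete: 08:45 Nov 6, 2023 + 5h40m = 14:25 Nov 6, 2023.
Tablet compression finishes: 14:25 Nov 6, 2023 + 5h10m = 19:35 Nov 6, 2023.
Raw-material inspection is signed off: 06:50 Nov 6, 2023.
Coating is applied: 06:50 Nov 6, 2023 + 12h50m = 19:40 Nov 6, 2023.
QA release testing starts: 19:40 Nov 6, 2023 + 10h = 05:40 Nov 7, 2023.
Comparing: tablet compression finishes at 19:35 Nov 6, 2023 vs QA release testing starts at 05:40 Nov 7, 2023. Earlier: tablet compression finishes.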